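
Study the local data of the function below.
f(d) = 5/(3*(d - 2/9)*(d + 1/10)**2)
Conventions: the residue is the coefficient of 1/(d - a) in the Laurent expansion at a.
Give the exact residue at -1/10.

The residue is -13500/841.

At the order-2 pole -1/10 set g(d) = (d - (-1/10))^2*f(d) = 5/(3*(d - 2/9)).
Order-2 pole: residue = g'(a); g'(-1/10) = -13500/841, so the residue is -13500/841.


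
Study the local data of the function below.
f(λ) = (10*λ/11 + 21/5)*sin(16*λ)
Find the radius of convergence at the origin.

The factor sin(16*λ) is entire and contributes no finite singular point.
The polynomial part has no poles.
No finite singular points: the Taylor series at 0 converges everywhere.

The radius of convergence is infinite.


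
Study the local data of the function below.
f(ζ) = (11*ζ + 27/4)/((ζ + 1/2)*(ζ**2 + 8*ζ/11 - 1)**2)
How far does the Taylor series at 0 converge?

Denominator factor (ζ + 1/2): pole of order 1 at -1/2, modulus 1/2.
Denominator factor (ζ**2 + 8*ζ/11 - 1)^2: discriminant 548/121, real irrational roots -4/11 + (1/11)*sqrt(137) and -4/11 - (1/11)*sqrt(137); poles of order 2, moduli -4/11 + (1/11)*sqrt(137) and 4/11 + (1/11)*sqrt(137).
The radius of convergence is the smallest modulus among the singular points: 1/2.

The radius of convergence is 1/2.


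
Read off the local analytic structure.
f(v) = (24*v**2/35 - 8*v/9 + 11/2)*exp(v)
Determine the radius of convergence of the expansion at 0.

The factor exp(v) is entire and contributes no finite singular point.
The polynomial part has no poles.
No finite singular points: the Taylor series at 0 converges everywhere.

The radius of convergence is infinite.


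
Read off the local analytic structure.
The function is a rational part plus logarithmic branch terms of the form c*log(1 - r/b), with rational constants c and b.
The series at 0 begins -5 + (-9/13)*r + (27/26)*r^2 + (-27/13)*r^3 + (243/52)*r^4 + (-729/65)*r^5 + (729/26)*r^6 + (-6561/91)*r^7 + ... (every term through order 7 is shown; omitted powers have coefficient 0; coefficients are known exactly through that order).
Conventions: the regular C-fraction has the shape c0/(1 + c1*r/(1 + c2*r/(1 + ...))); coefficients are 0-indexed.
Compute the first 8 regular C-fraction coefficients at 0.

The regular C-fraction coefficients are [-5, -9/65, 213/130, 65/142, 74/71, 213/370, 171/185, 333/532].

Taylor coefficients (read off): a_0 = -5, a_1 = -9/13, a_2 = 27/26, a_3 = -27/13, a_4 = 243/52, a_5 = -729/65, a_6 = 729/26, a_7 = -6561/91.
c0 = a_0 = -5. Peel one level at a time: if S = 1 + c*r/S' with S'(0) = 1, then c is the r-coefficient of S and S' = c*r/(S - 1).
S_1 = c0/f = 1 + (-9/65)*r + (1917/8450)*r^2 + ...; c1 = -9/65.
S_2 = c1*r/(S_1 - 1) = 1 + (213/130)*r + (-3/4)*r^2 + ...; c2 = 213/130.
S_3 = c2*r/(S_2 - 1) = 1 + (65/142)*r + (-2405/5041)*r^2 + ...; c3 = 65/142.
S_4 = c3*r/(S_3 - 1) = 1 + (74/71)*r + (-3/5)*r^2 + ...; c4 = 74/71.
S_5 = c4*r/(S_4 - 1) = 1 + (213/370)*r + (-36423/68450)*r^2 + ...; c5 = 213/370.
S_6 = c5*r/(S_5 - 1) = 1 + (171/185)*r + (-81/140)*r^2 + ...; c6 = 171/185.
S_7 = c6*r/(S_6 - 1) = 1 + (333/532)*r + ...; c7 = 333/532.


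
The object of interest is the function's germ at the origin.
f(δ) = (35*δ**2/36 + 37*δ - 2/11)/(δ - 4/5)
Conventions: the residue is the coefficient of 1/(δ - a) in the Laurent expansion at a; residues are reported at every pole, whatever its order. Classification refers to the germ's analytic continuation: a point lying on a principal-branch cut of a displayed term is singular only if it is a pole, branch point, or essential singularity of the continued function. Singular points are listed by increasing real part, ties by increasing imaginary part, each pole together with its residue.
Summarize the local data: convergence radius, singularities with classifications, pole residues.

Radius of convergence at 0: 4/5.
At 4/5: a pole of order 1; residue 2974/99.

Denominator factor (δ - 4/5): pole of order 1 at 4/5, modulus 4/5.
The radius of convergence is the smallest modulus among the singular points: 4/5.
At the order-1 pole 4/5 set g(δ) = (δ - (4/5))*f(δ) = 35*δ**2/36 + 37*δ - 2/11.
Simple pole: residue = g(a) at a = 4/5, which is 2974/99.


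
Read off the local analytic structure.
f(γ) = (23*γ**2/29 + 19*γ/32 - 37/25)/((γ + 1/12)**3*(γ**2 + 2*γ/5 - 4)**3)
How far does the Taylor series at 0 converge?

The radius of convergence is 1/12.

Denominator factor (γ**2 + 2*γ/5 - 4)^3: discriminant 404/25, real irrational roots -1/5 + (1/5)*sqrt(101) and -1/5 - (1/5)*sqrt(101); poles of order 3, moduli -1/5 + (1/5)*sqrt(101) and 1/5 + (1/5)*sqrt(101).
Denominator factor (γ + 1/12)^3: pole of order 3 at -1/12, modulus 1/12.
The radius of convergence is the smallest modulus among the singular points: 1/12.


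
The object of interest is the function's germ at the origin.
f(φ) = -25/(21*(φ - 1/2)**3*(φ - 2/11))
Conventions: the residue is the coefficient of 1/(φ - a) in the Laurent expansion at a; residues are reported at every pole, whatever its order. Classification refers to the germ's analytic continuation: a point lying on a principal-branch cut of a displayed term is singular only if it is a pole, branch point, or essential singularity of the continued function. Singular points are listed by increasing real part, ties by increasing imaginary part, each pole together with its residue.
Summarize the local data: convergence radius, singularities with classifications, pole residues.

Denominator factor (φ - 2/11): pole of order 1 at 2/11, modulus 2/11.
Denominator factor (φ - 1/2)^3: pole of order 3 at 1/2, modulus 1/2.
The radius of convergence is the smallest modulus among the singular points: 2/11.
At the order-1 pole 2/11 set g(φ) = (φ - (2/11))*f(φ) = -25/(21*(φ - 1/2)**3).
Simple pole: residue = g(a) at a = 2/11, which is 266200/7203.
At the order-3 pole 1/2 set g(φ) = (φ - (1/2))^3*f(φ) = -25/(21*(φ - 2/11)).
Order-3 pole: residue = g''(a)/2; g''(1/2) = -532400/7203, so the residue is -266200/7203.
List the singular points by increasing real part (a conjugate pair: the negative imaginary part first).

Radius of convergence at 0: 2/11.
At 2/11: a pole of order 1; residue 266200/7203.
At 1/2: a pole of order 3; residue -266200/7203.


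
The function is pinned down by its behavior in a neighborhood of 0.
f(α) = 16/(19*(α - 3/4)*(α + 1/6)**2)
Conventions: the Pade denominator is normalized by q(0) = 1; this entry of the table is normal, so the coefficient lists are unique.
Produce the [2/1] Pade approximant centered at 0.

Taylor coefficients needed (expand at 0): a_0 = -768/19, a_1 = 8192/19, a_2 = -216064/57, a_3 = 5107712/171.
Write the denominator as Q(α) = 1 + q1*α. Requiring Q*f - P = O(α^4) with deg P <= 2 kills the coefficients of α^3..α^3 in Q*f:
  α^3: a_3 + q1*a_2 = 0, i.e. 5107712/171 + (-216064/57)*q1 = 0.
Solving this linear system: q1 = 4988/633.
The numerator is Q*f truncated at degree 2: P0 = a_0 = -768/19; P1 = a_1 + q1*a_0 = 451584/4009; P2 = a_2 + q1*a_1 = -82944/211.

The Pade approximant has numerator coefficients [-768/19, 451584/4009, -82944/211]; denominator coefficients [1, 4988/633].


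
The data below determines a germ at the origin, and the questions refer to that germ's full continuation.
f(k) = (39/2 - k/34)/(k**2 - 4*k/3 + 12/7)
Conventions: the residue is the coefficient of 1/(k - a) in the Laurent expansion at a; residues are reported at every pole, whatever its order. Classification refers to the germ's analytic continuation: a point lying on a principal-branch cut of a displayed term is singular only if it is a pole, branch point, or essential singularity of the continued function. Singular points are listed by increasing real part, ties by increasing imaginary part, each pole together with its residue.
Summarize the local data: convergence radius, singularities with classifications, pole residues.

Radius of convergence at 0: (2/7)*sqrt(21).
At (2/3) - ((4/21)*sqrt(35))*i: a pole of order 1; residue (-1/68) + ((1987/1360)*sqrt(35))*i.
At (2/3) + ((4/21)*sqrt(35))*i: a pole of order 1; residue (-1/68) - ((1987/1360)*sqrt(35))*i.

Denominator factor (k**2 - 4*k/3 + 12/7): discriminant -320/63, complex-conjugate roots (2/3) + ((4/21)*sqrt(35))*i and (2/3) - ((4/21)*sqrt(35))*i; poles of order 1, moduli (2/7)*sqrt(21) and (2/7)*sqrt(21).
The radius of convergence is the smallest modulus among the singular points: (2/7)*sqrt(21).
The factor k**2 - 4*k/3 + 12/7 splits as (k - a)(k - a') with a = (2/3) - ((4/21)*sqrt(35))*i, a' = (2/3) + ((4/21)*sqrt(35))*i. At the order-1 pole a set g(k) = (k - a)*f(k) = [39/2 - k/34] / (k - a').
Simple pole: residue = g(a) at a = (2/3) - ((4/21)*sqrt(35))*i, which is (-1/68) + ((1987/1360)*sqrt(35))*i.
The factor k**2 - 4*k/3 + 12/7 splits as (k - a)(k - a') with a = (2/3) + ((4/21)*sqrt(35))*i, a' = (2/3) - ((4/21)*sqrt(35))*i. At the order-1 pole a set g(k) = (k - a)*f(k) = [39/2 - k/34] / (k - a').
Simple pole: residue = g(a) at a = (2/3) + ((4/21)*sqrt(35))*i, which is (-1/68) - ((1987/1360)*sqrt(35))*i.
List the singular points by increasing real part (a conjugate pair: the negative imaginary part first).


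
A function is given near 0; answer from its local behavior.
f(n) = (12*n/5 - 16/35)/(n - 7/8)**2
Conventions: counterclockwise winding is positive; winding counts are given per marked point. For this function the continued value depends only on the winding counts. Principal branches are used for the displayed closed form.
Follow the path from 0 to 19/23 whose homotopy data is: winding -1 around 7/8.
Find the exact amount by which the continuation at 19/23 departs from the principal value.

Continued minus principal equals 0.

The function is rational, hence single-valued: continuing it around any pole returns the same value, so the difference is 0.


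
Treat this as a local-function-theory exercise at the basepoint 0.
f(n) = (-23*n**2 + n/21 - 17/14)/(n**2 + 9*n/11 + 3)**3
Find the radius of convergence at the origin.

Denominator factor (n**2 + 9*n/11 + 3)^3: discriminant -1371/121, complex-conjugate roots (-9/22) + ((1/22)*sqrt(1371))*i and (-9/22) - ((1/22)*sqrt(1371))*i; poles of order 3, moduli sqrt(3) and sqrt(3).
The radius of convergence is the smallest modulus among the singular points: sqrt(3).

The radius of convergence is sqrt(3).


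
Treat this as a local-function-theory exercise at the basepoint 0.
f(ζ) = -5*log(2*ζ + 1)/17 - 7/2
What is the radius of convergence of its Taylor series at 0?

The radius of convergence is 1/2.

Branch term (-5/17)*log(1 - ζ/(-1/2)): its argument vanishes at ζ = -1/2, a logarithmic branch point, modulus 1/2.
The radius of convergence is the smallest modulus among the singular points: 1/2.


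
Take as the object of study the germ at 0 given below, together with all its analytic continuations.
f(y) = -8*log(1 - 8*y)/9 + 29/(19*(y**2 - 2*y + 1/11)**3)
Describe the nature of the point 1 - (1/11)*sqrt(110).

The point is a pole of order 3.

The denominator factor y**2 - 2*y + 1/11 vanishes at 1 - (1/11)*sqrt(110) and appears to the power 3; the numerator there equals 29/19, nonzero, and no other factor vanishes.
The branch terms are analytic at this point.
Hence a pole whose order is the multiplicity, 3.


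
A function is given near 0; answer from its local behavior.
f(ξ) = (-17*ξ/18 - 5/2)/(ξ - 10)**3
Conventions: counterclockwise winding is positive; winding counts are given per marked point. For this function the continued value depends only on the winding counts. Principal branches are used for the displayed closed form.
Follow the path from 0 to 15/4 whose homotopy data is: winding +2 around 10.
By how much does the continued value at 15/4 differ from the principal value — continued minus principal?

Continued minus principal equals 0.

The function is rational, hence single-valued: continuing it around any pole returns the same value, so the difference is 0.


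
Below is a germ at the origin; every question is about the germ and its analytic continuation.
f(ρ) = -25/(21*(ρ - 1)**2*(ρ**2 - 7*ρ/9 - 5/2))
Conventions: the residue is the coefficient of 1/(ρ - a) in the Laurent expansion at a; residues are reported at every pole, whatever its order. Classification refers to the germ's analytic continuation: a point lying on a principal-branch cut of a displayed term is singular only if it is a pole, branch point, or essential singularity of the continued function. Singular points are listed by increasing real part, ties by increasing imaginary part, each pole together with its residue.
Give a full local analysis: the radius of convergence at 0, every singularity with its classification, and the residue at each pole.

Denominator factor (ρ - 1)^2: pole of order 2 at 1, modulus 1.
Denominator factor (ρ**2 - 7*ρ/9 - 5/2): discriminant 859/81, real irrational roots 7/18 + (1/18)*sqrt(859) and 7/18 - (1/18)*sqrt(859); poles of order 1, moduli 7/18 + (1/18)*sqrt(859) and -7/18 + (1/18)*sqrt(859).
The radius of convergence is the smallest modulus among the singular points: 1.
The factor ρ**2 - 7*ρ/9 - 5/2 splits as (ρ - a)(ρ - a') with a = 7/18 - (1/18)*sqrt(859), a' = 7/18 + (1/18)*sqrt(859). At the order-1 pole a set g(ρ) = (ρ - a)*f(ρ) = [-25/(21*(ρ - 1)**2)] / (ρ - a').
Simple pole: residue = g(a) at a = 7/18 - (1/18)*sqrt(859), which is -1650/11767 + (10500/1443979)*sqrt(859).
At the order-2 pole 1 set g(ρ) = (ρ - (1))^2*f(ρ) = -25/(21*(ρ**2 - 7*ρ/9 - 5/2)).
Order-2 pole: residue = g'(a); g'(1) = 3300/11767, so the residue is 3300/11767.
The factor ρ**2 - 7*ρ/9 - 5/2 splits as (ρ - a)(ρ - a') with a = 7/18 + (1/18)*sqrt(859), a' = 7/18 - (1/18)*sqrt(859). At the order-1 pole a set g(ρ) = (ρ - a)*f(ρ) = [-25/(21*(ρ - 1)**2)] / (ρ - a').
Simple pole: residue = g(a) at a = 7/18 + (1/18)*sqrt(859), which is -1650/11767 - (10500/1443979)*sqrt(859).
List the singular points by increasing real part (a conjugate pair: the negative imaginary part first).

Radius of convergence at 0: 1.
At 7/18 - (1/18)*sqrt(859): a pole of order 1; residue -1650/11767 + (10500/1443979)*sqrt(859).
At 1: a pole of order 2; residue 3300/11767.
At 7/18 + (1/18)*sqrt(859): a pole of order 1; residue -1650/11767 - (10500/1443979)*sqrt(859).


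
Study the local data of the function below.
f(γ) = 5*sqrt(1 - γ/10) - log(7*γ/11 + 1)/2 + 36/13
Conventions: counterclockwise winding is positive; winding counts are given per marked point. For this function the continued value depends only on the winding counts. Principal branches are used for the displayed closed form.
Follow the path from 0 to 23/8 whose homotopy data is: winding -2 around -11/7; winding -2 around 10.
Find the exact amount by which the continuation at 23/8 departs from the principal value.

Continued minus principal equals (2)*pi*i.

The rational part is single-valued and drops out of the difference; each branch term changes only by its own monodromy.
(5)*sqrt(1 - γ/(10)): winding -2 is even, the square root returns to the same sheet, contribution 0.
(-1/2)*log(1 - γ/(-11/7)): each positive loop around -11/7 adds 2*pi*i to the log, so winding -2 contributes (-1/2)*(-2)*2*pi*i = (2)*pi*i.
Summing the contributions at γ = 23/8 gives (2)*pi*i.


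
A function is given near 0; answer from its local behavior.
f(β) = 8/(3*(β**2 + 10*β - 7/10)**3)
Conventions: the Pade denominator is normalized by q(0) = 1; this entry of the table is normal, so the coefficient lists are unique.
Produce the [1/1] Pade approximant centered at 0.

The Pade approximant has numerator coefficients [-8000/1029, -264800/2401]; denominator coefficients [1, -2007/70].

Taylor coefficients needed (expand at 0): a_0 = -8000/1029, a_1 = -800000/2401, a_2 = -160560000/16807.
Write the denominator as Q(β) = 1 + q1*β. Requiring Q*f - P = O(β^3) with deg P <= 1 kills the coefficients of β^2..β^2 in Q*f:
  β^2: a_2 + q1*a_1 = 0, i.e. -160560000/16807 + (-800000/2401)*q1 = 0.
Solving this linear system: q1 = -2007/70.
The numerator is Q*f truncated at degree 1: P0 = a_0 = -8000/1029; P1 = a_1 + q1*a_0 = -264800/2401.


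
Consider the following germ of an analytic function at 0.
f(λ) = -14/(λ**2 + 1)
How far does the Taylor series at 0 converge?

Denominator factor (λ**2 + 1): discriminant -4, complex-conjugate roots (1)*i and -(1)*i; poles of order 1, moduli 1 and 1.
The radius of convergence is the smallest modulus among the singular points: 1.

The radius of convergence is 1.


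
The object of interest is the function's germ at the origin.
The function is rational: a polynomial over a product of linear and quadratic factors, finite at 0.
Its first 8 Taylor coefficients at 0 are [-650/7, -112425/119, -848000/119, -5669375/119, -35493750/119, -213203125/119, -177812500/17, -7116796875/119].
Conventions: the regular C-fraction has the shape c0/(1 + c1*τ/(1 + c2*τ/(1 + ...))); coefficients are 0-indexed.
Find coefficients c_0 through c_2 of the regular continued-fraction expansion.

The regular C-fraction coefficients are [-650/7, -4497/442, 5230369/1987674].

Taylor coefficients (read off): a_0 = -650/7, a_1 = -112425/119, a_2 = -848000/119.
c0 = a_0 = -650/7. Peel one level at a time: if S = 1 + c*τ/S' with S'(0) = 1, then c is the τ-coefficient of S and S' = c*τ/(S - 1).
S_1 = c0/f = 1 + (-4497/442)*τ + (5230369/195364)*τ^2 + ...; c1 = -4497/442.
S_2 = c1*τ/(S_1 - 1) = 1 + (5230369/1987674)*τ + ...; c2 = 5230369/1987674.


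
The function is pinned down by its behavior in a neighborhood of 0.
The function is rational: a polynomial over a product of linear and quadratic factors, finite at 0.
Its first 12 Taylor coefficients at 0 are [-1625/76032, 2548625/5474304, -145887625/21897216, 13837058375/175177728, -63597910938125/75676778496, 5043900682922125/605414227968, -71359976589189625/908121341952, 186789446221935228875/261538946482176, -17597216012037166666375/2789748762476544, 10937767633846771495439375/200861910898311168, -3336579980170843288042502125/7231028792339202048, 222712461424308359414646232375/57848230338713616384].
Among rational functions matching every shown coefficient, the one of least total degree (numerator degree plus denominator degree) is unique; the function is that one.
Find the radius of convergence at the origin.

The radius of convergence is -11/4 + (1/20)*sqrt(3345).

No rational of total degree below 10 reproduces all 12 coefficients; solving the [1/9] Pade equations on them gives f(χ) = (26/11 - 14*χ/9)/((χ + 6)**3*(χ**2 - 11*χ/2 - 4/5)**3), whose expansion matches every shown term.
Denominator factor (χ + 6)^3: pole of order 3 at -6, modulus 6.
Denominator factor (χ**2 - 11*χ/2 - 4/5)^3: discriminant 669/20, real irrational roots 11/4 + (1/20)*sqrt(3345) and 11/4 - (1/20)*sqrt(3345); poles of order 3, moduli 11/4 + (1/20)*sqrt(3345) and -11/4 + (1/20)*sqrt(3345).
The radius of convergence is the smallest modulus among the singular points: -11/4 + (1/20)*sqrt(3345).


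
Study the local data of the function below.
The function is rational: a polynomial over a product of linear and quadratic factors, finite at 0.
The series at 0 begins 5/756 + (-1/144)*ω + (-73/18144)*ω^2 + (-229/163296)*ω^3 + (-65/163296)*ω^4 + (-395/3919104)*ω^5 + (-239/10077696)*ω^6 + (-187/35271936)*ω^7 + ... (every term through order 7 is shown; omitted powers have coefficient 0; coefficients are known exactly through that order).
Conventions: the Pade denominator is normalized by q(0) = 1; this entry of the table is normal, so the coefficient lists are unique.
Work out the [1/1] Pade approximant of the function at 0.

Taylor coefficients needed (read off): a_0 = 5/756, a_1 = -1/144, a_2 = -73/18144.
Write the denominator as Q(ω) = 1 + q1*ω. Requiring Q*f - P = O(ω^3) with deg P <= 1 kills the coefficients of ω^2..ω^2 in Q*f:
  ω^2: a_2 + q1*a_1 = 0, i.e. -73/18144 + (-1/144)*q1 = 0.
Solving this linear system: q1 = -73/126.
The numerator is Q*f truncated at degree 1: P0 = a_0 = 5/756; P1 = a_1 + q1*a_0 = -2053/190512.

The Pade approximant has numerator coefficients [5/756, -2053/190512]; denominator coefficients [1, -73/126].


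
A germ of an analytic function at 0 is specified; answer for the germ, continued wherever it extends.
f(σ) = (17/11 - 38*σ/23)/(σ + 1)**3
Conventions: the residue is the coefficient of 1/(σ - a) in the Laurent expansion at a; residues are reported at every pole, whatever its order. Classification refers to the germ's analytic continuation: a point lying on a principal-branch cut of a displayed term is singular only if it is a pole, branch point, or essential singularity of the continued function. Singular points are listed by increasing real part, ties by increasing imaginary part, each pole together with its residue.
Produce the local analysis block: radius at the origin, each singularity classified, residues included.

Radius of convergence at 0: 1.
At -1: a pole of order 3; residue 0.

Denominator factor (σ + 1)^3: pole of order 3 at -1, modulus 1.
The radius of convergence is the smallest modulus among the singular points: 1.
At the order-3 pole -1 set g(σ) = (σ - (-1))^3*f(σ) = 17/11 - 38*σ/23.
Order-3 pole: residue = g''(a)/2; g''(-1) = 0, so the residue is 0.


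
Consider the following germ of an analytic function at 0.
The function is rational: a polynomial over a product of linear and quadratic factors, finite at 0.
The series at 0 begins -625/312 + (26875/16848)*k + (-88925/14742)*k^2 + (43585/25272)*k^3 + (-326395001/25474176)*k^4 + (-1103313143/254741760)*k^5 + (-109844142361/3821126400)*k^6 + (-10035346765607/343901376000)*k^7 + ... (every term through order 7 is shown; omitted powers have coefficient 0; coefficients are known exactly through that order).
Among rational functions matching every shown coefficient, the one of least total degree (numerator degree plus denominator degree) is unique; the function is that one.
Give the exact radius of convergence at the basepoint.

The radius of convergence is 5/9.

No rational of total degree below 6 reproduces all 8 coefficients; solving the [2/4] Pade equations on them gives f(k) = (k**2/14 - 5*k/27 + 25/13)/((k - 5/9)*(k + 6/5)**3), whose expansion matches every shown term.
Denominator factor (k - 5/9): pole of order 1 at 5/9, modulus 5/9.
Denominator factor (k + 6/5)^3: pole of order 3 at -6/5, modulus 6/5.
The radius of convergence is the smallest modulus among the singular points: 5/9.


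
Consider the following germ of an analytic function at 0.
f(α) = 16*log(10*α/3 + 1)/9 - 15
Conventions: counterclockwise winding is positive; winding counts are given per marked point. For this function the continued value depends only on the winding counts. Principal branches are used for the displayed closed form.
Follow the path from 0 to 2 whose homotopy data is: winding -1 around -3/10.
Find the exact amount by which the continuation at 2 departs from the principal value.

Continued minus principal equals -(32/9)*pi*i.

The rational part is single-valued and drops out of the difference; each branch term changes only by its own monodromy.
(16/9)*log(1 - α/(-3/10)): each positive loop around -3/10 adds 2*pi*i to the log, so winding -1 contributes (16/9)*(-1)*2*pi*i = -(32/9)*pi*i.
Summing the contributions at α = 2 gives -(32/9)*pi*i.


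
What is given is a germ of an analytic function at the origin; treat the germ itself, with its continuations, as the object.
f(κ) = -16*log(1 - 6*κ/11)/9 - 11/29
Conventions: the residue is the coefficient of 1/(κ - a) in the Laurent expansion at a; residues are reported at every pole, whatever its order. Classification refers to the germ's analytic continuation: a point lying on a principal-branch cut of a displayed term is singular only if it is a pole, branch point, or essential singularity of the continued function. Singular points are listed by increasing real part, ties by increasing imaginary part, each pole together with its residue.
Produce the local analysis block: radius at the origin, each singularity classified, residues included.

Radius of convergence at 0: 11/6.
At 11/6: a logarithmic branch point.

Branch term (-16/9)*log(1 - κ/(11/6)): its argument vanishes at κ = 11/6, a logarithmic branch point, modulus 11/6.
The radius of convergence is the smallest modulus among the singular points: 11/6.


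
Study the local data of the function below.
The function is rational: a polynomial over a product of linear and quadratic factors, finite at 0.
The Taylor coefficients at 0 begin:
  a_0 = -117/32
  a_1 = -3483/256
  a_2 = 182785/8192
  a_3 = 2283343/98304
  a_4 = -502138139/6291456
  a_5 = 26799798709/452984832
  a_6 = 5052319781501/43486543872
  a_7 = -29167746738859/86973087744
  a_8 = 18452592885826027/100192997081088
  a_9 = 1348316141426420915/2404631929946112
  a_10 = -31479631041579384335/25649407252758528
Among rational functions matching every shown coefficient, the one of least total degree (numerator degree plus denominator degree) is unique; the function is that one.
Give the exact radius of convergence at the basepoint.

No rational of total degree below 9 reproduces all 11 coefficients; solving the [1/8] Pade equations on them gives f(u) = (-22*u/3 - 13/8)/((u**2 - 5*u/4 + 4/3)**2*(u**2 + 2*u/3 + 1/2)**2), whose expansion matches every shown term.
Denominator factor (u**2 + 2*u/3 + 1/2)^2: discriminant -14/9, complex-conjugate roots (-1/3) + ((1/6)*sqrt(14))*i and (-1/3) - ((1/6)*sqrt(14))*i; poles of order 2, moduli (1/2)*sqrt(2) and (1/2)*sqrt(2).
Denominator factor (u**2 - 5*u/4 + 4/3)^2: discriminant -181/48, complex-conjugate roots (5/8) + ((1/24)*sqrt(543))*i and (5/8) - ((1/24)*sqrt(543))*i; poles of order 2, moduli (2/3)*sqrt(3) and (2/3)*sqrt(3).
The radius of convergence is the smallest modulus among the singular points: (1/2)*sqrt(2).

The radius of convergence is (1/2)*sqrt(2).


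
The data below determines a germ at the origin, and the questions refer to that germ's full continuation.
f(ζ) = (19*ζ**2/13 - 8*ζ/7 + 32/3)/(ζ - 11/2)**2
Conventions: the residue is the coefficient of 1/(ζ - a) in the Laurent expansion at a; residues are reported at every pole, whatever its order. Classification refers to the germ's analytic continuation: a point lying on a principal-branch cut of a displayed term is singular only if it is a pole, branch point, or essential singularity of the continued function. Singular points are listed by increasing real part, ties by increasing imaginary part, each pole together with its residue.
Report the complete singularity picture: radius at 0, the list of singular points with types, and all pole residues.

Radius of convergence at 0: 11/2.
At 11/2: a pole of order 2; residue 1359/91.

Denominator factor (ζ - 11/2)^2: pole of order 2 at 11/2, modulus 11/2.
The radius of convergence is the smallest modulus among the singular points: 11/2.
At the order-2 pole 11/2 set g(ζ) = (ζ - (11/2))^2*f(ζ) = 19*ζ**2/13 - 8*ζ/7 + 32/3.
Order-2 pole: residue = g'(a); g'(11/2) = 1359/91, so the residue is 1359/91.


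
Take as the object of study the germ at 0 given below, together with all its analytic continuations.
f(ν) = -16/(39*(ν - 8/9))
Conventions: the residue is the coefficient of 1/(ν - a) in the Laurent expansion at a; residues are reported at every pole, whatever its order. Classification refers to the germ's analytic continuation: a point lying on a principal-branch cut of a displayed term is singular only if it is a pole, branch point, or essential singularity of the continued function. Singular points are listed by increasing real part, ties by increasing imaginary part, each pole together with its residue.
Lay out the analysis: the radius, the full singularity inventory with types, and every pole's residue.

Radius of convergence at 0: 8/9.
At 8/9: a pole of order 1; residue -16/39.

Denominator factor (ν - 8/9): pole of order 1 at 8/9, modulus 8/9.
The radius of convergence is the smallest modulus among the singular points: 8/9.
At the order-1 pole 8/9 set g(ν) = (ν - (8/9))*f(ν) = -16/39.
Simple pole: residue = g(a) at a = 8/9, which is -16/39.


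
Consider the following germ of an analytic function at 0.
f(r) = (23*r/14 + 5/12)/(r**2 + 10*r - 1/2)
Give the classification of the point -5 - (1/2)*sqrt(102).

The point is a pole of order 1.

The denominator factor r**2 + 10*r - 1/2 vanishes at -5 - (1/2)*sqrt(102) and appears to the power 1; the numerator there equals -655/84 - (23/28)*sqrt(102), nonzero, and no other factor vanishes.
Hence a pole whose order is the multiplicity, 1.


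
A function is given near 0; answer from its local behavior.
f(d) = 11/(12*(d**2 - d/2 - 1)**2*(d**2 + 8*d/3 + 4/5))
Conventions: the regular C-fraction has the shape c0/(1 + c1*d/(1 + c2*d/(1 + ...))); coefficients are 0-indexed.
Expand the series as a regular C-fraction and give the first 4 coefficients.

The regular C-fraction coefficients are [55/48, 13/3, -17/26, 580/221].

Taylor coefficients (expand at 0): a_0 = 55/48, a_1 = -715/144, a_2 = 15785/864, a_3 = -304315/5184.
c0 = a_0 = 55/48. Peel one level at a time: if S = 1 + c*d/S' with S'(0) = 1, then c is the d-coefficient of S and S' = c*d/(S - 1).
S_1 = c0/f = 1 + (13/3)*d + (17/6)*d^2 + ...; c1 = 13/3.
S_2 = c1*d/(S_1 - 1) = 1 + (-17/26)*d + (290/169)*d^2 + ...; c2 = -17/26.
S_3 = c2*d/(S_2 - 1) = 1 + (580/221)*d + ...; c3 = 580/221.


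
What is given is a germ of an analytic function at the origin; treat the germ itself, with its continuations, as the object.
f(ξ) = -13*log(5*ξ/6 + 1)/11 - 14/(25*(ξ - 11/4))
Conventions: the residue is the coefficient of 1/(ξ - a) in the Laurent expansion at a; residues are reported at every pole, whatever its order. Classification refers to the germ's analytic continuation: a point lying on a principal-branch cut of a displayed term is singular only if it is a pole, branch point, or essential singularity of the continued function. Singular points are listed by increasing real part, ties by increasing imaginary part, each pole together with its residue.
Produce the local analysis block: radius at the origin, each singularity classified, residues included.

Radius of convergence at 0: 6/5.
At -6/5: a logarithmic branch point.
At 11/4: a pole of order 1; residue -14/25.

Denominator factor (ξ - 11/4): pole of order 1 at 11/4, modulus 11/4.
Branch term (-13/11)*log(1 - ξ/(-6/5)): its argument vanishes at ξ = -6/5, a logarithmic branch point, modulus 6/5.
The radius of convergence is the smallest modulus among the singular points: 6/5.
The branch term is analytic at 11/4 and contributes nothing to the residue; only the rational part matters.
At the order-1 pole 11/4 set g(ξ) = (ξ - (11/4))*(rational part) = -14/25.
Simple pole: residue = g(a) at a = 11/4, which is -14/25.
List the singular points by increasing real part (a conjugate pair: the negative imaginary part first).


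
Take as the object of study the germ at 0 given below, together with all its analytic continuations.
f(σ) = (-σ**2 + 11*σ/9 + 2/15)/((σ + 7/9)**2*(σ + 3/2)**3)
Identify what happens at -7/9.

The denominator factor σ + 7/9 vanishes at -7/9 and appears to the power 2; the numerator there equals -64/45, nonzero, and no other factor vanishes.
Hence a pole whose order is the multiplicity, 2.

The point is a pole of order 2.


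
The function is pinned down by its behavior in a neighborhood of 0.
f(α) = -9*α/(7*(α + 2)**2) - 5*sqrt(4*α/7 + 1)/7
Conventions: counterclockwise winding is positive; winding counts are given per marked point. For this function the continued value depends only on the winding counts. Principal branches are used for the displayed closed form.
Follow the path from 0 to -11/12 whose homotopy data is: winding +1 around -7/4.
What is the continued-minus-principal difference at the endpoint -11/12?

The rational part is single-valued and drops out of the difference; each branch term changes only by its own monodromy.
(-5/7)*sqrt(1 - α/(-7/4)): winding +1 is odd, the square root flips sign, contributing -2*(-5/7)*sqrt(1 - (-11/12)/(-7/4)) = -2*(-5/7)*sqrt(10/21) = (10/147)*sqrt(210).
Summing the contributions at α = -11/12 gives (10/147)*sqrt(210).

Continued minus principal equals (10/147)*sqrt(210).


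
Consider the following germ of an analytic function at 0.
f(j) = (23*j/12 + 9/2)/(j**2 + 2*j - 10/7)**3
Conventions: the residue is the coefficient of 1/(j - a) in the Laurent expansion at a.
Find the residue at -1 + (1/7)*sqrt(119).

The residue is (1519/314432)*sqrt(119).

The factor j**2 + 2*j - 10/7 splits as (j - a)(j - a') with a = -1 + (1/7)*sqrt(119), a' = -1 - (1/7)*sqrt(119). At the order-3 pole a set g(j) = (j - a)^3*f(j) = [23*j/12 + 9/2] / (j - a')^3.
Order-3 pole: residue = g''(a)/2; g''(-1 + (1/7)*sqrt(119)) = (1519/157216)*sqrt(119), so the residue is (1519/314432)*sqrt(119).


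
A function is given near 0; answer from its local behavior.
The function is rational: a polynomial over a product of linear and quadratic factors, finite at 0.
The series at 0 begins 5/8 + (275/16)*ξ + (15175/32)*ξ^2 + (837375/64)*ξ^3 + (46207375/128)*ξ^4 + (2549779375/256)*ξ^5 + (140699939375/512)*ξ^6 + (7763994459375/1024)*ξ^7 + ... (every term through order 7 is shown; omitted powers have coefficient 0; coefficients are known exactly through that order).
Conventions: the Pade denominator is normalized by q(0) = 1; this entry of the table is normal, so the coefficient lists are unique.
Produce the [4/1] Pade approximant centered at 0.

The Pade approximant has numerator coefficients [5/8, -167475/2957272, 15175/2957272, -1375/2957272, 125/2957272]; denominator coefficients [1, -20398235/739318].

Taylor coefficients needed (read off): a_0 = 5/8, a_1 = 275/16, a_2 = 15175/32, a_3 = 837375/64, a_4 = 46207375/128, a_5 = 2549779375/256.
Write the denominator as Q(ξ) = 1 + q1*ξ. Requiring Q*f - P = O(ξ^6) with deg P <= 4 kills the coefficients of ξ^5..ξ^5 in Q*f:
  ξ^5: a_5 + q1*a_4 = 0, i.e. 2549779375/256 + (46207375/128)*q1 = 0.
Solving this linear system: q1 = -20398235/739318.
The numerator is Q*f truncated at degree 4: P0 = a_0 = 5/8; P1 = a_1 + q1*a_0 = -167475/2957272; P2 = a_2 + q1*a_1 = 15175/2957272; P3 = a_3 + q1*a_2 = -1375/2957272; P4 = a_4 + q1*a_3 = 125/2957272.


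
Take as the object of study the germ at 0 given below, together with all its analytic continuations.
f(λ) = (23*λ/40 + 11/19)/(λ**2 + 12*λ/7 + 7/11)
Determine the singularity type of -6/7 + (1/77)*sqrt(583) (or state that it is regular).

The denominator factor λ**2 + 12*λ/7 + 7/11 vanishes at -6/7 + (1/77)*sqrt(583) and appears to the power 1; the numerator there equals 229/2660 + (23/3080)*sqrt(583), nonzero, and no other factor vanishes.
Hence a pole whose order is the multiplicity, 1.

The point is a pole of order 1.


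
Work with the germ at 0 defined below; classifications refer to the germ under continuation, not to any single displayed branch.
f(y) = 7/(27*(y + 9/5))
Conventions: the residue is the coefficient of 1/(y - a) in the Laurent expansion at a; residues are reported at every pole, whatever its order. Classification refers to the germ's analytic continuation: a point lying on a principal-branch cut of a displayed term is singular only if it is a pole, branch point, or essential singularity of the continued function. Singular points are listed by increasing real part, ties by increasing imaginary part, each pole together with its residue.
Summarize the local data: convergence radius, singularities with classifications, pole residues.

Radius of convergence at 0: 9/5.
At -9/5: a pole of order 1; residue 7/27.

Denominator factor (y + 9/5): pole of order 1 at -9/5, modulus 9/5.
The radius of convergence is the smallest modulus among the singular points: 9/5.
At the order-1 pole -9/5 set g(y) = (y - (-9/5))*f(y) = 7/27.
Simple pole: residue = g(a) at a = -9/5, which is 7/27.


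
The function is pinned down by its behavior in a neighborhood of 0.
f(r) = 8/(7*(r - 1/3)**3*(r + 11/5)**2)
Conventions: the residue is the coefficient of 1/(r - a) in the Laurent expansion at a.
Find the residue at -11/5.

The residue is -151875/1824494.

At the order-2 pole -11/5 set g(r) = (r - (-11/5))^2*f(r) = 8/(7*(r - 1/3)**3).
Order-2 pole: residue = g'(a); g'(-11/5) = -151875/1824494, so the residue is -151875/1824494.


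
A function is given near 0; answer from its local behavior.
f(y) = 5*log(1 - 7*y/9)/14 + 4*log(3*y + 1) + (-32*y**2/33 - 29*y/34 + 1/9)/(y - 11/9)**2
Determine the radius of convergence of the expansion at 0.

Denominator factor (y - 11/9)^2: pole of order 2 at 11/9, modulus 11/9.
Branch term (5/14)*log(1 - y/(9/7)): its argument vanishes at y = 9/7, a logarithmic branch point, modulus 9/7.
Branch term (4)*log(1 - y/(-1/3)): its argument vanishes at y = -1/3, a logarithmic branch point, modulus 1/3.
The radius of convergence is the smallest modulus among the singular points: 1/3.

The radius of convergence is 1/3.


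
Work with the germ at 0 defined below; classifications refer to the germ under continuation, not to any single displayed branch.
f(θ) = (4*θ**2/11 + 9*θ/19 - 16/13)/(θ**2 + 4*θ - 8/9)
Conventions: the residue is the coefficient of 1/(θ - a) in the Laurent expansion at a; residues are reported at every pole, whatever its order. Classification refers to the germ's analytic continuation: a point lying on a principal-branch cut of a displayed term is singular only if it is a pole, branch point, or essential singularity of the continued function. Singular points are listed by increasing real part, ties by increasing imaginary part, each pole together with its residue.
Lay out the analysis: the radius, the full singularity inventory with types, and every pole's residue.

Denominator factor (θ**2 + 4*θ - 8/9): discriminant 176/9, real irrational roots -2 + (2/3)*sqrt(11) and -2 - (2/3)*sqrt(11); poles of order 1, moduli -2 + (2/3)*sqrt(11) and 2 + (2/3)*sqrt(11).
The radius of convergence is the smallest modulus among the singular points: -2 + (2/3)*sqrt(11).
The factor θ**2 + 4*θ - 8/9 splits as (θ - a)(θ - a') with a = -2 - (2/3)*sqrt(11), a' = -2 + (2/3)*sqrt(11). At the order-1 pole a set g(θ) = (θ - a)*f(θ) = [4*θ**2/11 + 9*θ/19 - 16/13] / (θ - a').
Simple pole: residue = g(a) at a = -2 - (2/3)*sqrt(11), which is -205/418 - (12889/179322)*sqrt(11).
The factor θ**2 + 4*θ - 8/9 splits as (θ - a)(θ - a') with a = -2 + (2/3)*sqrt(11), a' = -2 - (2/3)*sqrt(11). At the order-1 pole a set g(θ) = (θ - a)*f(θ) = [4*θ**2/11 + 9*θ/19 - 16/13] / (θ - a').
Simple pole: residue = g(a) at a = -2 + (2/3)*sqrt(11), which is -205/418 + (12889/179322)*sqrt(11).
List the singular points by increasing real part (a conjugate pair: the negative imaginary part first).

Radius of convergence at 0: -2 + (2/3)*sqrt(11).
At -2 - (2/3)*sqrt(11): a pole of order 1; residue -205/418 - (12889/179322)*sqrt(11).
At -2 + (2/3)*sqrt(11): a pole of order 1; residue -205/418 + (12889/179322)*sqrt(11).


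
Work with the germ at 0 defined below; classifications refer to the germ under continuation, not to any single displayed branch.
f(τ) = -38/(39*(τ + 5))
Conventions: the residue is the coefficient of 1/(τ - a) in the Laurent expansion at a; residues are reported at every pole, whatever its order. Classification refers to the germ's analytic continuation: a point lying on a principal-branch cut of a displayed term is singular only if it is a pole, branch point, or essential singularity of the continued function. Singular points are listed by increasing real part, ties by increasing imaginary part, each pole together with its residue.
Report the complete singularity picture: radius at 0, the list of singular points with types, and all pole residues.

Radius of convergence at 0: 5.
At -5: a pole of order 1; residue -38/39.

Denominator factor (τ + 5): pole of order 1 at -5, modulus 5.
The radius of convergence is the smallest modulus among the singular points: 5.
At the order-1 pole -5 set g(τ) = (τ - (-5))*f(τ) = -38/39.
Simple pole: residue = g(a) at a = -5, which is -38/39.


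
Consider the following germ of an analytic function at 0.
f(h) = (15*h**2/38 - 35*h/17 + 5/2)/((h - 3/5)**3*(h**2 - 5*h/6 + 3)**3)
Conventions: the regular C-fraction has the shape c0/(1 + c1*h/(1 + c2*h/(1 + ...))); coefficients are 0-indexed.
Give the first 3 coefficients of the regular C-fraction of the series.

The regular C-fraction coefficients are [-625/1458, -511/102, 800407/424422].

Taylor coefficients (expand at 0): a_0 = -625/1458, a_1 = -319375/148716, a_2 = -42651875/6357609.
c0 = a_0 = -625/1458. Peel one level at a time: if S = 1 + c*h/S' with S'(0) = 1, then c is the h-coefficient of S and S' = c*h/(S - 1).
S_1 = c0/f = 1 + (-511/102)*h + (5602849/593028)*h^2 + ...; c1 = -511/102.
S_2 = c1*h/(S_1 - 1) = 1 + (800407/424422)*h + ...; c2 = 800407/424422.
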